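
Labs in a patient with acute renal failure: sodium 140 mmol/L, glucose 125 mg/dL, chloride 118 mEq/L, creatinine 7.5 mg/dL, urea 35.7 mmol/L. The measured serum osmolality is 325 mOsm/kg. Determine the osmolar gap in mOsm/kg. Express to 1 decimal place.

2.4 mOsm/kg

Calculated osmolality = 2·Na + glucose/18 + urea
= 2·140 + 125/18 + 35.7
= 280 + 6.94 + 35.70
= 322.64 mOsm/kg ≈ 322.6 mOsm/kg
Osmolar gap = measured − calculated = 325 − 322.6 = 2.4 mOsm/kg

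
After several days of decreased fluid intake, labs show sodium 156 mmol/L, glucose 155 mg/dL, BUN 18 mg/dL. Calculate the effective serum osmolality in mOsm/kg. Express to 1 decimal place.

320.6 mOsm/kg

Effective osmolality excludes urea (freely permeant across cell membranes):
2·Na + glucose/18
= 2·156 + 155/18
= 312 + 8.61
= 320.61 mOsm/kg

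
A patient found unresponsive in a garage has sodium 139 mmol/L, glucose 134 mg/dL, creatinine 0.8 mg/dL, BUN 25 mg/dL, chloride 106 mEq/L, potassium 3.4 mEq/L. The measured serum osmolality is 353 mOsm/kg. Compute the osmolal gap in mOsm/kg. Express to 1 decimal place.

58.6 mOsm/kg

Calculated osmolality = 2·Na + glucose/18 + BUN/2.8
= 2·139 + 134/18 + 25/2.8
= 278 + 7.44 + 8.93
= 294.37 mOsm/kg ≈ 294.4 mOsm/kg
Osmolar gap = measured − calculated = 353 − 294.4 = 58.6 mOsm/kg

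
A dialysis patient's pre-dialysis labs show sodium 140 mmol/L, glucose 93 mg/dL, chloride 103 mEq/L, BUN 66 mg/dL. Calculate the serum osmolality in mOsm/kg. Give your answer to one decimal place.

Calculated osmolality = 2·Na + glucose/18 + BUN/2.8
= 2·140 + 93/18 + 66/2.8
= 280 + 5.17 + 23.57
= 308.74 mOsm/kg

308.7 mOsm/kg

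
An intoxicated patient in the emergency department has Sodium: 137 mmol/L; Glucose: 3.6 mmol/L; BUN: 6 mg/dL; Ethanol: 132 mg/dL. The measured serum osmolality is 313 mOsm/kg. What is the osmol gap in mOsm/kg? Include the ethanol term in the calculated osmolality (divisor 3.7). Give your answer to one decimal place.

Calculated osmolality = 2·Na + glucose + BUN/2.8 + ethanol/3.7
= 2·137 + 3.6 + 6/2.8 + 132/3.7
= 274 + 3.60 + 2.14 + 35.68
= 315.42 mOsm/kg ≈ 315.4 mOsm/kg
Osmolar gap = measured − calculated = 313 − 315.4 = -2.4 mOsm/kg

-2.4 mOsm/kg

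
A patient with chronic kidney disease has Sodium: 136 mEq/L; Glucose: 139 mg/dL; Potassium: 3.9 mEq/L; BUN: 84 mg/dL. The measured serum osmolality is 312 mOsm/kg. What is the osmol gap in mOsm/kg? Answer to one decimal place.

Calculated osmolality = 2·Na + glucose/18 + BUN/2.8
= 2·136 + 139/18 + 84/2.8
= 272 + 7.72 + 30
= 309.72 mOsm/kg ≈ 309.7 mOsm/kg
Osmolar gap = measured − calculated = 312 − 309.7 = 2.3 mOsm/kg

2.3 mOsm/kg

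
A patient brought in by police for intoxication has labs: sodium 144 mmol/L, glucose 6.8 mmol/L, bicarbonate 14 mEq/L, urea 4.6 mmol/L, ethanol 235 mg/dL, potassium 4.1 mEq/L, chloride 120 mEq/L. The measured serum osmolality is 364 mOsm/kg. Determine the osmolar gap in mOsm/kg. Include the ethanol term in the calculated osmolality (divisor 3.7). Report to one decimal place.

1.1 mOsm/kg

Calculated osmolality = 2·Na + glucose + urea + ethanol/3.7
= 2·144 + 6.8 + 4.6 + 235/3.7
= 288 + 6.80 + 4.60 + 63.51
= 362.91 mOsm/kg ≈ 362.9 mOsm/kg
Osmolar gap = measured − calculated = 364 − 362.9 = 1.1 mOsm/kg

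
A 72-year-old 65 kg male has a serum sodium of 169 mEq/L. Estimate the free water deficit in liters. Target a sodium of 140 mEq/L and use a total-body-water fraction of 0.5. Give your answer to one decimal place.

6.7 L

TBW = 0.5 · 65 = 32.5 L
Free water deficit = TBW · (Na/140 − 1)
= 32.5 · (169/140 − 1)
= 32.5 · 0.2071
= 6.73 L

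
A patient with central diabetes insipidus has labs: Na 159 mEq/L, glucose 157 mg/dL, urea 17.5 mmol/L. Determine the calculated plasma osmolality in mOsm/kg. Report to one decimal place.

Calculated osmolality = 2·Na + glucose/18 + urea
= 2·159 + 157/18 + 17.5
= 318 + 8.72 + 17.50
= 344.22 mOsm/kg

344.2 mOsm/kg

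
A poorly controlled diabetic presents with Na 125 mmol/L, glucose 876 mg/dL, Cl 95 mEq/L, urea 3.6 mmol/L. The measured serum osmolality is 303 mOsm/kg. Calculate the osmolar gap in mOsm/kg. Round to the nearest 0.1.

Calculated osmolality = 2·Na + glucose/18 + urea
= 2·125 + 876/18 + 3.6
= 250 + 48.67 + 3.60
= 302.27 mOsm/kg ≈ 302.3 mOsm/kg
Osmolar gap = measured − calculated = 303 − 302.3 = 0.7 mOsm/kg

0.7 mOsm/kg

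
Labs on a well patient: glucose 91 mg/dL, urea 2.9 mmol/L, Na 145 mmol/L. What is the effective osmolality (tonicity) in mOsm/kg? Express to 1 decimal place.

Effective osmolality excludes urea (freely permeant across cell membranes):
2·Na + glucose/18
= 2·145 + 91/18
= 290 + 5.06
= 295.06 mOsm/kg

295.1 mOsm/kg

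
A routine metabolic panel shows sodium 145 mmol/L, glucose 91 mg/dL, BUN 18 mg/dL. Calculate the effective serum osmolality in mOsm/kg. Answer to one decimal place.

Effective osmolality excludes urea (freely permeant across cell membranes):
2·Na + glucose/18
= 2·145 + 91/18
= 290 + 5.06
= 295.06 mOsm/kg

295.1 mOsm/kg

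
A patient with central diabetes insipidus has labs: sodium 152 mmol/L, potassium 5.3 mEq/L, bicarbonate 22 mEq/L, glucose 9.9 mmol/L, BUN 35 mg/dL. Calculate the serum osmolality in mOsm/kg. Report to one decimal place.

Calculated osmolality = 2·Na + glucose + BUN/2.8
= 2·152 + 9.9 + 35/2.8
= 304 + 9.90 + 12.50
= 326.4 mOsm/kg

326.4 mOsm/kg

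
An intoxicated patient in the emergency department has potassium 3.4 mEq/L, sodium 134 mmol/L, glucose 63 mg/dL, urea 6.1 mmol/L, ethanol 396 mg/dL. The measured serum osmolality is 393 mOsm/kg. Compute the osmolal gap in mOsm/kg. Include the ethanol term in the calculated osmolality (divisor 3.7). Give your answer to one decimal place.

Calculated osmolality = 2·Na + glucose/18 + urea + ethanol/3.7
= 2·134 + 63/18 + 6.1 + 396/3.7
= 268 + 3.50 + 6.10 + 107.03
= 384.63 mOsm/kg ≈ 384.6 mOsm/kg
Osmolar gap = measured − calculated = 393 − 384.6 = 8.4 mOsm/kg

8.4 mOsm/kg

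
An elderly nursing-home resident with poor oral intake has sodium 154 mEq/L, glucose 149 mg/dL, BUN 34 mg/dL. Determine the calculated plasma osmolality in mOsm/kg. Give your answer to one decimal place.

328.4 mOsm/kg

Calculated osmolality = 2·Na + glucose/18 + BUN/2.8
= 2·154 + 149/18 + 34/2.8
= 308 + 8.28 + 12.14
= 328.42 mOsm/kg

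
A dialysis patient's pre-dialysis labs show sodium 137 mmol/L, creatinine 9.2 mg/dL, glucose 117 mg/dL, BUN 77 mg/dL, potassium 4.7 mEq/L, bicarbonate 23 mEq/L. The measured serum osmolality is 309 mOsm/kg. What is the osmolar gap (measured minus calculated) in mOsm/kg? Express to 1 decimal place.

Calculated osmolality = 2·Na + glucose/18 + BUN/2.8
= 2·137 + 117/18 + 77/2.8
= 274 + 6.50 + 27.50
= 308 mOsm/kg ≈ 308.0 mOsm/kg
Osmolar gap = measured − calculated = 309 − 308.0 = 1.0 mOsm/kg

1.0 mOsm/kg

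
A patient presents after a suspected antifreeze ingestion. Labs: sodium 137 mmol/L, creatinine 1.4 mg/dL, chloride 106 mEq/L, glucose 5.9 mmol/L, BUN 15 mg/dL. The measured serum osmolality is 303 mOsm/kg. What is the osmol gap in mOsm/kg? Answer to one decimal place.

17.7 mOsm/kg

Calculated osmolality = 2·Na + glucose + BUN/2.8
= 2·137 + 5.9 + 15/2.8
= 274 + 5.90 + 5.36
= 285.26 mOsm/kg ≈ 285.3 mOsm/kg
Osmolar gap = measured − calculated = 303 − 285.3 = 17.7 mOsm/kg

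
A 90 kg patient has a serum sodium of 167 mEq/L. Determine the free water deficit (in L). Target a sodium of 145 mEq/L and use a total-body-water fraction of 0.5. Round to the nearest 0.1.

6.8 L

TBW = 0.5 · 90 = 45 L
Free water deficit = TBW · (Na/145 − 1)
= 45 · (167/145 − 1)
= 45 · 0.1517
= 6.83 L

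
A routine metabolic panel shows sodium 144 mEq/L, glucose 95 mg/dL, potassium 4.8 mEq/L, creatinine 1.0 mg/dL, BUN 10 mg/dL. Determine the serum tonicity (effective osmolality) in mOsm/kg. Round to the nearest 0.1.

Effective osmolality excludes urea (freely permeant across cell membranes):
2·Na + glucose/18
= 2·144 + 95/18
= 288 + 5.28
= 293.28 mOsm/kg

293.3 mOsm/kg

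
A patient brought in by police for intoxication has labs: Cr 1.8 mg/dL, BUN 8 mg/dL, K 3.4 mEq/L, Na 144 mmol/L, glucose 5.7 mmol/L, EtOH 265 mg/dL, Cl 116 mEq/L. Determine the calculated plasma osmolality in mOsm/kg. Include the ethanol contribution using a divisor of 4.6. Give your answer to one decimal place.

Calculated osmolality = 2·Na + glucose + BUN/2.8 + ethanol/4.6
= 2·144 + 5.7 + 8/2.8 + 265/4.6
= 288 + 5.70 + 2.86 + 57.61
= 354.17 mOsm/kg

354.2 mOsm/kg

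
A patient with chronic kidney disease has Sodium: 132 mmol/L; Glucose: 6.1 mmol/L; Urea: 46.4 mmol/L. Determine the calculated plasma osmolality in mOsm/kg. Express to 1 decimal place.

316.5 mOsm/kg

Calculated osmolality = 2·Na + glucose + urea
= 2·132 + 6.1 + 46.4
= 264 + 6.10 + 46.40
= 316.5 mOsm/kg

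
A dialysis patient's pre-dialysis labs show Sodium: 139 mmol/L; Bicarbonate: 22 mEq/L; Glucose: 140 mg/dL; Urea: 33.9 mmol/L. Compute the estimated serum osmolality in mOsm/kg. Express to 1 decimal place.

319.7 mOsm/kg

Calculated osmolality = 2·Na + glucose/18 + urea
= 2·139 + 140/18 + 33.9
= 278 + 7.78 + 33.90
= 319.68 mOsm/kg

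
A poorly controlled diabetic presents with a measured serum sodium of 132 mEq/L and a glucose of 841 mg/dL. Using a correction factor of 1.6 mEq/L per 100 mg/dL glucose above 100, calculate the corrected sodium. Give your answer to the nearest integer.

Corrected Na = measured Na + 1.6 · (glucose − 100)/100
= 132 + 1.6 · (841 − 100)/100
= 132 + 11.9
= 143.9 mEq/L

144 mEq/L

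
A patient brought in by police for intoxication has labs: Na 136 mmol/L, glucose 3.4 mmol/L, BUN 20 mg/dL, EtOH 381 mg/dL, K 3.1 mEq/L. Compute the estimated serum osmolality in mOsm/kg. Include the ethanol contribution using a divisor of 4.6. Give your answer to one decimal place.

Calculated osmolality = 2·Na + glucose + BUN/2.8 + ethanol/4.6
= 2·136 + 3.4 + 20/2.8 + 381/4.6
= 272 + 3.40 + 7.14 + 82.83
= 365.37 mOsm/kg

365.4 mOsm/kg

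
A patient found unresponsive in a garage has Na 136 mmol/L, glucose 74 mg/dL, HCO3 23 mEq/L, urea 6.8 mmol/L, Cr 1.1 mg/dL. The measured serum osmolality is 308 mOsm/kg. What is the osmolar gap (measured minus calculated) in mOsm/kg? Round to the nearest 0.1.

25.1 mOsm/kg

Calculated osmolality = 2·Na + glucose/18 + urea
= 2·136 + 74/18 + 6.8
= 272 + 4.11 + 6.80
= 282.91 mOsm/kg ≈ 282.9 mOsm/kg
Osmolar gap = measured − calculated = 308 − 282.9 = 25.1 mOsm/kg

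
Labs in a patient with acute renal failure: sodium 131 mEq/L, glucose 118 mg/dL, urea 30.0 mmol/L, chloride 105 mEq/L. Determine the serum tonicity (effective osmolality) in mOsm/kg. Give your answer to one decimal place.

Effective osmolality excludes urea (freely permeant across cell membranes):
2·Na + glucose/18
= 2·131 + 118/18
= 262 + 6.56
= 268.56 mOsm/kg

268.6 mOsm/kg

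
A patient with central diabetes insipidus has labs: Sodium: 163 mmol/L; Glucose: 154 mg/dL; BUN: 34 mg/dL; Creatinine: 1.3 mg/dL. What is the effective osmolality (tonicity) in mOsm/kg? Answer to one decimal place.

334.6 mOsm/kg

Effective osmolality excludes urea (freely permeant across cell membranes):
2·Na + glucose/18
= 2·163 + 154/18
= 326 + 8.56
= 334.56 mOsm/kg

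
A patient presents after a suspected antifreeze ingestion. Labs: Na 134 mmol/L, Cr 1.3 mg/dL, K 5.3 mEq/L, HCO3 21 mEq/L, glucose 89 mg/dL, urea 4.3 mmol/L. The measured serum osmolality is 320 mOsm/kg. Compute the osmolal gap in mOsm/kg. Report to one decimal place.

Calculated osmolality = 2·Na + glucose/18 + urea
= 2·134 + 89/18 + 4.3
= 268 + 4.94 + 4.30
= 277.24 mOsm/kg ≈ 277.2 mOsm/kg
Osmolar gap = measured − calculated = 320 − 277.2 = 42.8 mOsm/kg

42.8 mOsm/kg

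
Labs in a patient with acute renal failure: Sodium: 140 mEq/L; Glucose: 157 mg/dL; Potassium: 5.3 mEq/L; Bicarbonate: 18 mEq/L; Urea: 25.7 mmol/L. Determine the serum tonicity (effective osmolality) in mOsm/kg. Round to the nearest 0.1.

Effective osmolality excludes urea (freely permeant across cell membranes):
2·Na + glucose/18
= 2·140 + 157/18
= 280 + 8.72
= 288.72 mOsm/kg

288.7 mOsm/kg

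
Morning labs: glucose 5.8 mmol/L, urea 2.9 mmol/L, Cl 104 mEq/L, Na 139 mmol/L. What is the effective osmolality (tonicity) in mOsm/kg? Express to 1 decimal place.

Effective osmolality excludes urea (freely permeant across cell membranes):
2·Na + glucose
= 2·139 + 5.8
= 278 + 5.8
= 283.8 mOsm/kg

283.8 mOsm/kg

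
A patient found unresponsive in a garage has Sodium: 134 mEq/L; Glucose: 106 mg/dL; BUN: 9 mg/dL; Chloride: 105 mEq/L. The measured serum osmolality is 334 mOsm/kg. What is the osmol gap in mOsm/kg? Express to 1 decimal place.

Calculated osmolality = 2·Na + glucose/18 + BUN/2.8
= 2·134 + 106/18 + 9/2.8
= 268 + 5.89 + 3.21
= 277.1 mOsm/kg ≈ 277.1 mOsm/kg
Osmolar gap = measured − calculated = 334 − 277.1 = 56.9 mOsm/kg

56.9 mOsm/kg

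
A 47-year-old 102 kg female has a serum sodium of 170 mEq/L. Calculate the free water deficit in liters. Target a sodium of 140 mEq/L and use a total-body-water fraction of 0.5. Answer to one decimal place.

TBW = 0.5 · 102 = 51 L
Free water deficit = TBW · (Na/140 − 1)
= 51 · (170/140 − 1)
= 51 · 0.2143
= 10.93 L

10.9 L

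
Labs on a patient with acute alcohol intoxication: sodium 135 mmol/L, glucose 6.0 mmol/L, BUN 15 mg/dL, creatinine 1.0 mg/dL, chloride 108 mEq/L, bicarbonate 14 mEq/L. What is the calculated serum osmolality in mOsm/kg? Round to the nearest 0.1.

Calculated osmolality = 2·Na + glucose + BUN/2.8
= 2·135 + 6 + 15/2.8
= 270 + 6 + 5.36
= 281.36 mOsm/kg

281.4 mOsm/kg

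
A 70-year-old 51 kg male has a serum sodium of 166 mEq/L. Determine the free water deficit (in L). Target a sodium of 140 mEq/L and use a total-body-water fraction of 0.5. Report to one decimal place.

TBW = 0.5 · 51 = 25.5 L
Free water deficit = TBW · (Na/140 − 1)
= 25.5 · (166/140 − 1)
= 25.5 · 0.1857
= 4.74 L

4.7 L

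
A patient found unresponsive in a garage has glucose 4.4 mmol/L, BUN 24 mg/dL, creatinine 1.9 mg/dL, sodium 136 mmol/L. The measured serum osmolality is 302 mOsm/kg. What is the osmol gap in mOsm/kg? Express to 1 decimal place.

Calculated osmolality = 2·Na + glucose + BUN/2.8
= 2·136 + 4.4 + 24/2.8
= 272 + 4.40 + 8.57
= 284.97 mOsm/kg ≈ 285.0 mOsm/kg
Osmolar gap = measured − calculated = 302 − 285.0 = 17.0 mOsm/kg

17.0 mOsm/kg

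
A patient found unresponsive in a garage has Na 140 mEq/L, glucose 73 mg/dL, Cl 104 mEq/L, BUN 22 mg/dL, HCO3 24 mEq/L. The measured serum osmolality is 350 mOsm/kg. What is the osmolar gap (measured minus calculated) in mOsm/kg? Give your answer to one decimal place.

Calculated osmolality = 2·Na + glucose/18 + BUN/2.8
= 2·140 + 73/18 + 22/2.8
= 280 + 4.06 + 7.86
= 291.92 mOsm/kg ≈ 291.9 mOsm/kg
Osmolar gap = measured − calculated = 350 − 291.9 = 58.1 mOsm/kg

58.1 mOsm/kg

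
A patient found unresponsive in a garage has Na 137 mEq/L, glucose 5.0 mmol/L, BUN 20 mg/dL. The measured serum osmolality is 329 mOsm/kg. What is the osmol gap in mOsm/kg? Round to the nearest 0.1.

Calculated osmolality = 2·Na + glucose + BUN/2.8
= 2·137 + 5 + 20/2.8
= 274 + 5 + 7.14
= 286.14 mOsm/kg ≈ 286.1 mOsm/kg
Osmolar gap = measured − calculated = 329 − 286.1 = 42.9 mOsm/kg

42.9 mOsm/kg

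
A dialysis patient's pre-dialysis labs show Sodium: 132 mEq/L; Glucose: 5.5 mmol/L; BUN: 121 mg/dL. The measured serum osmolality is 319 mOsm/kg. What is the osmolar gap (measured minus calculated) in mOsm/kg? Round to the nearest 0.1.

6.3 mOsm/kg

Calculated osmolality = 2·Na + glucose + BUN/2.8
= 2·132 + 5.5 + 121/2.8
= 264 + 5.50 + 43.21
= 312.71 mOsm/kg ≈ 312.7 mOsm/kg
Osmolar gap = measured − calculated = 319 − 312.7 = 6.3 mOsm/kg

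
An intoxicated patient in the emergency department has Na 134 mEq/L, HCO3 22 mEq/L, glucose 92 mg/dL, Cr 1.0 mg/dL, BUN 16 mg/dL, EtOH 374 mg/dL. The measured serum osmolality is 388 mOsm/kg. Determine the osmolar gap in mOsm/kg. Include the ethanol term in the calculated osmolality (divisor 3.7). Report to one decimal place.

Calculated osmolality = 2·Na + glucose/18 + BUN/2.8 + ethanol/3.7
= 2·134 + 92/18 + 16/2.8 + 374/3.7
= 268 + 5.11 + 5.71 + 101.08
= 379.9 mOsm/kg ≈ 379.9 mOsm/kg
Osmolar gap = measured − calculated = 388 − 379.9 = 8.1 mOsm/kg

8.1 mOsm/kg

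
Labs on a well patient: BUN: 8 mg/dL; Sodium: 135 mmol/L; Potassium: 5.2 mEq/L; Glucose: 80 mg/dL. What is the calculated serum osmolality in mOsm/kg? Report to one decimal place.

277.3 mOsm/kg

Calculated osmolality = 2·Na + glucose/18 + BUN/2.8
= 2·135 + 80/18 + 8/2.8
= 270 + 4.44 + 2.86
= 277.3 mOsm/kg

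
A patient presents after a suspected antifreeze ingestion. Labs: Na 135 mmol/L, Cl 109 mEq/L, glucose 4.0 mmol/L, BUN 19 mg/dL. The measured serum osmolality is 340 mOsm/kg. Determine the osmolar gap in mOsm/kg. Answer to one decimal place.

Calculated osmolality = 2·Na + glucose + BUN/2.8
= 2·135 + 4 + 19/2.8
= 270 + 4 + 6.79
= 280.79 mOsm/kg ≈ 280.8 mOsm/kg
Osmolar gap = measured − calculated = 340 − 280.8 = 59.2 mOsm/kg

59.2 mOsm/kg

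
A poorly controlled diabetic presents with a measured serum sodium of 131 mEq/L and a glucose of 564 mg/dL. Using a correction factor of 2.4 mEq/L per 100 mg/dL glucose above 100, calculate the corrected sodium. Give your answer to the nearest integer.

Corrected Na = measured Na + 2.4 · (glucose − 100)/100
= 131 + 2.4 · (564 − 100)/100
= 131 + 11.1
= 142.1 mEq/L

142 mEq/L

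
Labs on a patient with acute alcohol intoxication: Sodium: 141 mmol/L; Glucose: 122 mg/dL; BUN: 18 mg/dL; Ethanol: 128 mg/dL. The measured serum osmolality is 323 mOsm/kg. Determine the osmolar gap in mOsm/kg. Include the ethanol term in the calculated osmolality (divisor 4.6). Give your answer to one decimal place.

0.0 mOsm/kg

Calculated osmolality = 2·Na + glucose/18 + BUN/2.8 + ethanol/4.6
= 2·141 + 122/18 + 18/2.8 + 128/4.6
= 282 + 6.78 + 6.43 + 27.83
= 323.04 mOsm/kg ≈ 323.0 mOsm/kg
Osmolar gap = measured − calculated = 323 − 323.0 = 0.0 mOsm/kg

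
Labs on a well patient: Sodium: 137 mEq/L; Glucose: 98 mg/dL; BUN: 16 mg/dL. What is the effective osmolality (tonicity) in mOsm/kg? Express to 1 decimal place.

279.4 mOsm/kg

Effective osmolality excludes urea (freely permeant across cell membranes):
2·Na + glucose/18
= 2·137 + 98/18
= 274 + 5.44
= 279.44 mOsm/kg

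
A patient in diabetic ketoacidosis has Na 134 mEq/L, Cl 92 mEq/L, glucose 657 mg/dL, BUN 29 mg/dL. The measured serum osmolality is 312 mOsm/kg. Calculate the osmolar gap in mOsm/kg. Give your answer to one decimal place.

Calculated osmolality = 2·Na + glucose/18 + BUN/2.8
= 2·134 + 657/18 + 29/2.8
= 268 + 36.50 + 10.36
= 314.86 mOsm/kg ≈ 314.9 mOsm/kg
Osmolar gap = measured − calculated = 312 − 314.9 = -2.9 mOsm/kg

-2.9 mOsm/kg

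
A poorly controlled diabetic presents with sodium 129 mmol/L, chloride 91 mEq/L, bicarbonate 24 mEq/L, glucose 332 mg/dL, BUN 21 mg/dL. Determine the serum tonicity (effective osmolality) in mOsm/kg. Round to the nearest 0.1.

Effective osmolality excludes urea (freely permeant across cell membranes):
2·Na + glucose/18
= 2·129 + 332/18
= 258 + 18.44
= 276.44 mOsm/kg

276.4 mOsm/kg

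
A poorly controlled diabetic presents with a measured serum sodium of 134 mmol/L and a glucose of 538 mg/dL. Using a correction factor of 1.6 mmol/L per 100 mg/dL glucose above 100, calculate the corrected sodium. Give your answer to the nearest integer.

141 mmol/L

Corrected Na = measured Na + 1.6 · (glucose − 100)/100
= 134 + 1.6 · (538 − 100)/100
= 134 + 7
= 141 mmol/L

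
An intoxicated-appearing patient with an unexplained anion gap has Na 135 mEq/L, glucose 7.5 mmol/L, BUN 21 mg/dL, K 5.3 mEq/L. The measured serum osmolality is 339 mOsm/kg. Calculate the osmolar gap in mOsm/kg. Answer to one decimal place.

54.0 mOsm/kg

Calculated osmolality = 2·Na + glucose + BUN/2.8
= 2·135 + 7.5 + 21/2.8
= 270 + 7.50 + 7.50
= 285 mOsm/kg ≈ 285.0 mOsm/kg
Osmolar gap = measured − calculated = 339 − 285.0 = 54.0 mOsm/kg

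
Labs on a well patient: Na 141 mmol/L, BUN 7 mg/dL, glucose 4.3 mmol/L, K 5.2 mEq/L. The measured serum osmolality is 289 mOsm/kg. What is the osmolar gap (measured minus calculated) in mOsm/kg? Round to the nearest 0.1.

Calculated osmolality = 2·Na + glucose + BUN/2.8
= 2·141 + 4.3 + 7/2.8
= 282 + 4.30 + 2.50
= 288.8 mOsm/kg ≈ 288.8 mOsm/kg
Osmolar gap = measured − calculated = 289 − 288.8 = 0.2 mOsm/kg

0.2 mOsm/kg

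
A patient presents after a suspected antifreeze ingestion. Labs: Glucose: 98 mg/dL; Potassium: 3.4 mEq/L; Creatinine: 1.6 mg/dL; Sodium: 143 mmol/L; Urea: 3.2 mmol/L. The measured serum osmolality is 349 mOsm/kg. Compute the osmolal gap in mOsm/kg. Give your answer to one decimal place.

54.4 mOsm/kg

Calculated osmolality = 2·Na + glucose/18 + urea
= 2·143 + 98/18 + 3.2
= 286 + 5.44 + 3.20
= 294.64 mOsm/kg ≈ 294.6 mOsm/kg
Osmolar gap = measured − calculated = 349 − 294.6 = 54.4 mOsm/kg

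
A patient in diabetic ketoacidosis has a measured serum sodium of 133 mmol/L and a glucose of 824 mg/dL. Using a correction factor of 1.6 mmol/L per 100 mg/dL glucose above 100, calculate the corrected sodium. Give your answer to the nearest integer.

Corrected Na = measured Na + 1.6 · (glucose − 100)/100
= 133 + 1.6 · (824 − 100)/100
= 133 + 11.6
= 144.6 mmol/L

145 mmol/L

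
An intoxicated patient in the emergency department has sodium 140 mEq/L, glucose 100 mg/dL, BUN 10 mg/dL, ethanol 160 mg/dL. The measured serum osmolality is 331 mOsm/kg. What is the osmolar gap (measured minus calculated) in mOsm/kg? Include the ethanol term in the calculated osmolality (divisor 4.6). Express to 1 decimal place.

Calculated osmolality = 2·Na + glucose/18 + BUN/2.8 + ethanol/4.6
= 2·140 + 100/18 + 10/2.8 + 160/4.6
= 280 + 5.56 + 3.57 + 34.78
= 323.91 mOsm/kg ≈ 323.9 mOsm/kg
Osmolar gap = measured − calculated = 331 − 323.9 = 7.1 mOsm/kg

7.1 mOsm/kg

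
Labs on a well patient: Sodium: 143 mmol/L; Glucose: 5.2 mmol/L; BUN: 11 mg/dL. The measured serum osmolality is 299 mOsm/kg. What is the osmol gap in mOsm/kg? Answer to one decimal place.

3.9 mOsm/kg

Calculated osmolality = 2·Na + glucose + BUN/2.8
= 2·143 + 5.2 + 11/2.8
= 286 + 5.20 + 3.93
= 295.13 mOsm/kg ≈ 295.1 mOsm/kg
Osmolar gap = measured − calculated = 299 − 295.1 = 3.9 mOsm/kg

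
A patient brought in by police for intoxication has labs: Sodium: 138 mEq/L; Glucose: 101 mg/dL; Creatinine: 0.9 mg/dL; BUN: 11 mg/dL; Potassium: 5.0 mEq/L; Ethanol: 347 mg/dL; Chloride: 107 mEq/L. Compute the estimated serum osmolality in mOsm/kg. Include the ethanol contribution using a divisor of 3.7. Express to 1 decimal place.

Calculated osmolality = 2·Na + glucose/18 + BUN/2.8 + ethanol/3.7
= 2·138 + 101/18 + 11/2.8 + 347/3.7
= 276 + 5.61 + 3.93 + 93.78
= 379.32 mOsm/kg

379.3 mOsm/kg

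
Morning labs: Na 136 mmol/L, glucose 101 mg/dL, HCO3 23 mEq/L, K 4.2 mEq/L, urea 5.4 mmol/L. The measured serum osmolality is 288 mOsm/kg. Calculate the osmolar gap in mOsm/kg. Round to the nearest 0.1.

Calculated osmolality = 2·Na + glucose/18 + urea
= 2·136 + 101/18 + 5.4
= 272 + 5.61 + 5.40
= 283.01 mOsm/kg ≈ 283.0 mOsm/kg
Osmolar gap = measured − calculated = 288 − 283.0 = 5.0 mOsm/kg

5.0 mOsm/kg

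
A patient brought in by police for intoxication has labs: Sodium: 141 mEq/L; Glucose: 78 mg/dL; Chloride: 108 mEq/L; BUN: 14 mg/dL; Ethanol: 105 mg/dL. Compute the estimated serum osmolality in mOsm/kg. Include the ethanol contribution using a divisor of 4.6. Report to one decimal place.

314.2 mOsm/kg

Calculated osmolality = 2·Na + glucose/18 + BUN/2.8 + ethanol/4.6
= 2·141 + 78/18 + 14/2.8 + 105/4.6
= 282 + 4.33 + 5 + 22.83
= 314.16 mOsm/kg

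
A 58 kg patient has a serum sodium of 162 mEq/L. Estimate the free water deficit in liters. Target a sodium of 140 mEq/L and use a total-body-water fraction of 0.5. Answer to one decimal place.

TBW = 0.5 · 58 = 29 L
Free water deficit = TBW · (Na/140 − 1)
= 29 · (162/140 − 1)
= 29 · 0.1571
= 4.56 L

4.6 L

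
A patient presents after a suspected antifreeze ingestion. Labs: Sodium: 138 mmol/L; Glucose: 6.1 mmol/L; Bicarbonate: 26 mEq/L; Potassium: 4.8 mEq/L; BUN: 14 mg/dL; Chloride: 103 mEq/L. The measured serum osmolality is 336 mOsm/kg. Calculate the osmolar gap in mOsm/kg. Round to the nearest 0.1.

Calculated osmolality = 2·Na + glucose + BUN/2.8
= 2·138 + 6.1 + 14/2.8
= 276 + 6.10 + 5
= 287.1 mOsm/kg ≈ 287.1 mOsm/kg
Osmolar gap = measured − calculated = 336 − 287.1 = 48.9 mOsm/kg

48.9 mOsm/kg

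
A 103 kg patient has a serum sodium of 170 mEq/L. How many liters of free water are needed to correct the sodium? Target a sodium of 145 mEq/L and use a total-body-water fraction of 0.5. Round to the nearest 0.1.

8.9 L

TBW = 0.5 · 103 = 51.5 L
Free water deficit = TBW · (Na/145 − 1)
= 51.5 · (170/145 − 1)
= 51.5 · 0.1724
= 8.88 L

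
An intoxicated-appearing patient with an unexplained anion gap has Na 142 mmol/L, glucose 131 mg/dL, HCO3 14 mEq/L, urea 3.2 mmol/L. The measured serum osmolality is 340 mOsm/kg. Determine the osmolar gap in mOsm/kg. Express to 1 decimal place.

Calculated osmolality = 2·Na + glucose/18 + urea
= 2·142 + 131/18 + 3.2
= 284 + 7.28 + 3.20
= 294.48 mOsm/kg ≈ 294.5 mOsm/kg
Osmolar gap = measured − calculated = 340 − 294.5 = 45.5 mOsm/kg

45.5 mOsm/kg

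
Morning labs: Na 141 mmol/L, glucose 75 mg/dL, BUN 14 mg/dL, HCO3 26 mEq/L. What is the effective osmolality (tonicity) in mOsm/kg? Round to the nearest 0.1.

Effective osmolality excludes urea (freely permeant across cell membranes):
2·Na + glucose/18
= 2·141 + 75/18
= 282 + 4.17
= 286.17 mOsm/kg

286.2 mOsm/kg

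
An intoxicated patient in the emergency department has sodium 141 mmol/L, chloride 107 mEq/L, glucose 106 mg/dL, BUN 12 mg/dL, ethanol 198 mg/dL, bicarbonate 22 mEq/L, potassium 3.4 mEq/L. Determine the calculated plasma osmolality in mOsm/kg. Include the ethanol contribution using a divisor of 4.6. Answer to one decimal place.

Calculated osmolality = 2·Na + glucose/18 + BUN/2.8 + ethanol/4.6
= 2·141 + 106/18 + 12/2.8 + 198/4.6
= 282 + 5.89 + 4.29 + 43.04
= 335.22 mOsm/kg

335.2 mOsm/kg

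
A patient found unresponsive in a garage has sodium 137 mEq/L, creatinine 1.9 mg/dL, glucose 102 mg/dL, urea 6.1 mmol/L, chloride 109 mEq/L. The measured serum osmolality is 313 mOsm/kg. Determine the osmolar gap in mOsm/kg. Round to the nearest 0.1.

Calculated osmolality = 2·Na + glucose/18 + urea
= 2·137 + 102/18 + 6.1
= 274 + 5.67 + 6.10
= 285.77 mOsm/kg ≈ 285.8 mOsm/kg
Osmolar gap = measured − calculated = 313 − 285.8 = 27.2 mOsm/kg

27.2 mOsm/kg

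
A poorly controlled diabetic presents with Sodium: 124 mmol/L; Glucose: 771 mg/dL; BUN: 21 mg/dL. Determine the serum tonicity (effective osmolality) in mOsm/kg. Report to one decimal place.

290.8 mOsm/kg

Effective osmolality excludes urea (freely permeant across cell membranes):
2·Na + glucose/18
= 2·124 + 771/18
= 248 + 42.83
= 290.83 mOsm/kg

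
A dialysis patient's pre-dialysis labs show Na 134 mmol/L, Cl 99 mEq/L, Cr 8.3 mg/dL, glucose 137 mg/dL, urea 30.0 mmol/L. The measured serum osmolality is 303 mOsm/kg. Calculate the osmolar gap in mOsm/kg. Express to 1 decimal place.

Calculated osmolality = 2·Na + glucose/18 + urea
= 2·134 + 137/18 + 30
= 268 + 7.61 + 30
= 305.61 mOsm/kg ≈ 305.6 mOsm/kg
Osmolar gap = measured − calculated = 303 − 305.6 = -2.6 mOsm/kg

-2.6 mOsm/kg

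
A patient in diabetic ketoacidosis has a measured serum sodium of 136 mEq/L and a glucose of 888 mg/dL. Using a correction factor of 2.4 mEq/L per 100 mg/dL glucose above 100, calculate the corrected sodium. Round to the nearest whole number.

155 mEq/L

Corrected Na = measured Na + 2.4 · (glucose − 100)/100
= 136 + 2.4 · (888 − 100)/100
= 136 + 18.9
= 154.9 mEq/L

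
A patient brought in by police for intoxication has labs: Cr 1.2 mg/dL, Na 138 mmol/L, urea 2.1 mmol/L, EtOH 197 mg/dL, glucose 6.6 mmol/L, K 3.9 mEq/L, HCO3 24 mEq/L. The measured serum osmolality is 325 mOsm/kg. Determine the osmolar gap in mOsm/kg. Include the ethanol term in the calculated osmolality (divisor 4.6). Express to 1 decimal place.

-2.5 mOsm/kg

Calculated osmolality = 2·Na + glucose + urea + ethanol/4.6
= 2·138 + 6.6 + 2.1 + 197/4.6
= 276 + 6.60 + 2.10 + 42.83
= 327.53 mOsm/kg ≈ 327.5 mOsm/kg
Osmolar gap = measured − calculated = 325 − 327.5 = -2.5 mOsm/kg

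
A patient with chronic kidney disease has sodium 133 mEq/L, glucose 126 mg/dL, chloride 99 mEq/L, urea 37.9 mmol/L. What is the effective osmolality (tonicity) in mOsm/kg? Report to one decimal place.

Effective osmolality excludes urea (freely permeant across cell membranes):
2·Na + glucose/18
= 2·133 + 126/18
= 266 + 7
= 273 mOsm/kg

273.0 mOsm/kg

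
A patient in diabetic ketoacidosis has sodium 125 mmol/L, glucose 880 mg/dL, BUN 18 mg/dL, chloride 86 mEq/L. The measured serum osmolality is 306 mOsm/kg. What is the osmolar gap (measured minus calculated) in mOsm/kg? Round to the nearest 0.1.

Calculated osmolality = 2·Na + glucose/18 + BUN/2.8
= 2·125 + 880/18 + 18/2.8
= 250 + 48.89 + 6.43
= 305.32 mOsm/kg ≈ 305.3 mOsm/kg
Osmolar gap = measured − calculated = 306 − 305.3 = 0.7 mOsm/kg

0.7 mOsm/kg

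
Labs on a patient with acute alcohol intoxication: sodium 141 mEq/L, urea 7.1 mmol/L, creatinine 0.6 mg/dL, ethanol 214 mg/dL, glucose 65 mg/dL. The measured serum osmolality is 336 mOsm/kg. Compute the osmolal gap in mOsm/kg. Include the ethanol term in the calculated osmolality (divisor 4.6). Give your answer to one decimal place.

Calculated osmolality = 2·Na + glucose/18 + urea + ethanol/4.6
= 2·141 + 65/18 + 7.1 + 214/4.6
= 282 + 3.61 + 7.10 + 46.52
= 339.23 mOsm/kg ≈ 339.2 mOsm/kg
Osmolar gap = measured − calculated = 336 − 339.2 = -3.2 mOsm/kg

-3.2 mOsm/kg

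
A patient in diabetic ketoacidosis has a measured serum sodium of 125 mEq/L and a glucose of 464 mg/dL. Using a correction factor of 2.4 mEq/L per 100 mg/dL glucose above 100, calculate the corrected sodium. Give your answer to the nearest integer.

Corrected Na = measured Na + 2.4 · (glucose − 100)/100
= 125 + 2.4 · (464 − 100)/100
= 125 + 8.7
= 133.7 mEq/L

134 mEq/L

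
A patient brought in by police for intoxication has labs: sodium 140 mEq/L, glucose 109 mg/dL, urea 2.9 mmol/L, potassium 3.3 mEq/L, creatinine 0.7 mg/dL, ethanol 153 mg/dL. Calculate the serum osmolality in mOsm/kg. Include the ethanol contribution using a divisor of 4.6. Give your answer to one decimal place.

Calculated osmolality = 2·Na + glucose/18 + urea + ethanol/4.6
= 2·140 + 109/18 + 2.9 + 153/4.6
= 280 + 6.06 + 2.90 + 33.26
= 322.22 mOsm/kg

322.2 mOsm/kg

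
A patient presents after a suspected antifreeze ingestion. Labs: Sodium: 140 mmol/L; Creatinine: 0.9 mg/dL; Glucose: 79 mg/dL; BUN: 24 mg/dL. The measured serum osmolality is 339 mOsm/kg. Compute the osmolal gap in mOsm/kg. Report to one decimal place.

Calculated osmolality = 2·Na + glucose/18 + BUN/2.8
= 2·140 + 79/18 + 24/2.8
= 280 + 4.39 + 8.57
= 292.96 mOsm/kg ≈ 293.0 mOsm/kg
Osmolar gap = measured − calculated = 339 − 293.0 = 46.0 mOsm/kg

46.0 mOsm/kg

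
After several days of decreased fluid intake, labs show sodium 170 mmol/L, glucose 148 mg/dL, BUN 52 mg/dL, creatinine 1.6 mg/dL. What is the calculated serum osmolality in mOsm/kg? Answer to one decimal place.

366.8 mOsm/kg

Calculated osmolality = 2·Na + glucose/18 + BUN/2.8
= 2·170 + 148/18 + 52/2.8
= 340 + 8.22 + 18.57
= 366.79 mOsm/kg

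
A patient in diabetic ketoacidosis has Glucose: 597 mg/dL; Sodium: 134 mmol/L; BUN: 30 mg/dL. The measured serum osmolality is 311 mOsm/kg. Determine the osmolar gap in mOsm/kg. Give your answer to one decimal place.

-0.9 mOsm/kg

Calculated osmolality = 2·Na + glucose/18 + BUN/2.8
= 2·134 + 597/18 + 30/2.8
= 268 + 33.17 + 10.71
= 311.88 mOsm/kg ≈ 311.9 mOsm/kg
Osmolar gap = measured − calculated = 311 − 311.9 = -0.9 mOsm/kg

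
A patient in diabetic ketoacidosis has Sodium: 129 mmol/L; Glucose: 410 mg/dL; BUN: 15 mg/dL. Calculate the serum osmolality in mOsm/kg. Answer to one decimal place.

Calculated osmolality = 2·Na + glucose/18 + BUN/2.8
= 2·129 + 410/18 + 15/2.8
= 258 + 22.78 + 5.36
= 286.14 mOsm/kg

286.1 mOsm/kg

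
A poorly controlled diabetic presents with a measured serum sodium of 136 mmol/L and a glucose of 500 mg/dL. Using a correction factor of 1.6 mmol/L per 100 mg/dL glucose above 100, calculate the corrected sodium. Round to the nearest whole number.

142 mmol/L

Corrected Na = measured Na + 1.6 · (glucose − 100)/100
= 136 + 1.6 · (500 − 100)/100
= 136 + 6.4
= 142.4 mmol/L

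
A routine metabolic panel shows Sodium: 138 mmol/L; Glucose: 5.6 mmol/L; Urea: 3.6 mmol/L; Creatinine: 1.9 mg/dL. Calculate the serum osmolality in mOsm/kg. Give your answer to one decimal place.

Calculated osmolality = 2·Na + glucose + urea
= 2·138 + 5.6 + 3.6
= 276 + 5.60 + 3.60
= 285.2 mOsm/kg

285.2 mOsm/kg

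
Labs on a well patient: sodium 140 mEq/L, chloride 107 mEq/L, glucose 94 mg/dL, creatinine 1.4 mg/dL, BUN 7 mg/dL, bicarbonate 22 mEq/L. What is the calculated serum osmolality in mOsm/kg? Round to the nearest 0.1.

Calculated osmolality = 2·Na + glucose/18 + BUN/2.8
= 2·140 + 94/18 + 7/2.8
= 280 + 5.22 + 2.50
= 287.72 mOsm/kg

287.7 mOsm/kg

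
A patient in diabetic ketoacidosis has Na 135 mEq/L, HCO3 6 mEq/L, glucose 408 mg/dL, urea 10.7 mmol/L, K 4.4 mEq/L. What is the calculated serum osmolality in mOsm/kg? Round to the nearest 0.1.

303.4 mOsm/kg

Calculated osmolality = 2·Na + glucose/18 + urea
= 2·135 + 408/18 + 10.7
= 270 + 22.67 + 10.70
= 303.37 mOsm/kg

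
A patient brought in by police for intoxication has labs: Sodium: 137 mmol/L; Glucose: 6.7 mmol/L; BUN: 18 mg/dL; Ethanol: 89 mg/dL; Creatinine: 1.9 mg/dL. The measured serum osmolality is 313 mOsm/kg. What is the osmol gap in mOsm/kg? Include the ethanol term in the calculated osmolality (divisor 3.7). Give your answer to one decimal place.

1.8 mOsm/kg

Calculated osmolality = 2·Na + glucose + BUN/2.8 + ethanol/3.7
= 2·137 + 6.7 + 18/2.8 + 89/3.7
= 274 + 6.70 + 6.43 + 24.05
= 311.18 mOsm/kg ≈ 311.2 mOsm/kg
Osmolar gap = measured − calculated = 313 − 311.2 = 1.8 mOsm/kg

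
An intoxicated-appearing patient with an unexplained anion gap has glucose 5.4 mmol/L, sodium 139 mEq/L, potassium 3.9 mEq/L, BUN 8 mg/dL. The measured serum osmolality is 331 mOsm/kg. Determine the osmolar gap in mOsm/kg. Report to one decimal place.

44.7 mOsm/kg

Calculated osmolality = 2·Na + glucose + BUN/2.8
= 2·139 + 5.4 + 8/2.8
= 278 + 5.40 + 2.86
= 286.26 mOsm/kg ≈ 286.3 mOsm/kg
Osmolar gap = measured − calculated = 331 − 286.3 = 44.7 mOsm/kg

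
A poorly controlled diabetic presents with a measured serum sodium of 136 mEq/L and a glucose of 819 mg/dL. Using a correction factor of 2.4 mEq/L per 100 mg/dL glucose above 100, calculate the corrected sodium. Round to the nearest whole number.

Corrected Na = measured Na + 2.4 · (glucose − 100)/100
= 136 + 2.4 · (819 − 100)/100
= 136 + 17.3
= 153.3 mEq/L

153 mEq/L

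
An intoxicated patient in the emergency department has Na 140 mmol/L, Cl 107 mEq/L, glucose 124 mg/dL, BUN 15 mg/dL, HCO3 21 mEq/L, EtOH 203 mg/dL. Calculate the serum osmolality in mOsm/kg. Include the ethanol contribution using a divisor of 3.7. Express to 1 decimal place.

Calculated osmolality = 2·Na + glucose/18 + BUN/2.8 + ethanol/3.7
= 2·140 + 124/18 + 15/2.8 + 203/3.7
= 280 + 6.89 + 5.36 + 54.86
= 347.11 mOsm/kg

347.1 mOsm/kg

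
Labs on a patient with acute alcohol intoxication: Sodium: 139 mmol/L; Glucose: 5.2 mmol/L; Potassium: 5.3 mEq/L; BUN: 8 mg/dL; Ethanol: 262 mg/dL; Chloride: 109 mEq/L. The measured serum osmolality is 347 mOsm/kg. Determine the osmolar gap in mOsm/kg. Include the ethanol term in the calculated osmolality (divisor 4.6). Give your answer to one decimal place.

Calculated osmolality = 2·Na + glucose + BUN/2.8 + ethanol/4.6
= 2·139 + 5.2 + 8/2.8 + 262/4.6
= 278 + 5.20 + 2.86 + 56.96
= 343.02 mOsm/kg ≈ 343.0 mOsm/kg
Osmolar gap = measured − calculated = 347 − 343.0 = 4.0 mOsm/kg

4.0 mOsm/kg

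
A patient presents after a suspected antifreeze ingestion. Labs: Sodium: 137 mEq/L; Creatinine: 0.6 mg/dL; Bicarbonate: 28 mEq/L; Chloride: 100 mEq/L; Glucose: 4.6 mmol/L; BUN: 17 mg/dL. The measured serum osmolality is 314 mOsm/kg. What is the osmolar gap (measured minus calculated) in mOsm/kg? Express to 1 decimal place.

29.3 mOsm/kg

Calculated osmolality = 2·Na + glucose + BUN/2.8
= 2·137 + 4.6 + 17/2.8
= 274 + 4.60 + 6.07
= 284.67 mOsm/kg ≈ 284.7 mOsm/kg
Osmolar gap = measured − calculated = 314 − 284.7 = 29.3 mOsm/kg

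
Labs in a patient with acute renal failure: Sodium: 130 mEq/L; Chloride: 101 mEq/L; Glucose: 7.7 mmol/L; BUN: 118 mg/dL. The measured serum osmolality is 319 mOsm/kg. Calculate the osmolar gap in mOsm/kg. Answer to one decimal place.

9.2 mOsm/kg

Calculated osmolality = 2·Na + glucose + BUN/2.8
= 2·130 + 7.7 + 118/2.8
= 260 + 7.70 + 42.14
= 309.84 mOsm/kg ≈ 309.8 mOsm/kg
Osmolar gap = measured − calculated = 319 − 309.8 = 9.2 mOsm/kg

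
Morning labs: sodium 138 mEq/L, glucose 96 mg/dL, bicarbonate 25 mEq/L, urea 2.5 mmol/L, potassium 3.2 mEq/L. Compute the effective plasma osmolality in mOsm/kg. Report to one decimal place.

Effective osmolality excludes urea (freely permeant across cell membranes):
2·Na + glucose/18
= 2·138 + 96/18
= 276 + 5.33
= 281.33 mOsm/kg

281.3 mOsm/kg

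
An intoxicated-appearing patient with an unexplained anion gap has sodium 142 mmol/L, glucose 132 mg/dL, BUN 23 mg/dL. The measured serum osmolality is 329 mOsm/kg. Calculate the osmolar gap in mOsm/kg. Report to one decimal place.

Calculated osmolality = 2·Na + glucose/18 + BUN/2.8
= 2·142 + 132/18 + 23/2.8
= 284 + 7.33 + 8.21
= 299.54 mOsm/kg ≈ 299.5 mOsm/kg
Osmolar gap = measured − calculated = 329 − 299.5 = 29.5 mOsm/kg

29.5 mOsm/kg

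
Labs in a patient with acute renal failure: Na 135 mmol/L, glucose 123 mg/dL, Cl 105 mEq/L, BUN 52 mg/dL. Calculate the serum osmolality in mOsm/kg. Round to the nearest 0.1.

Calculated osmolality = 2·Na + glucose/18 + BUN/2.8
= 2·135 + 123/18 + 52/2.8
= 270 + 6.83 + 18.57
= 295.4 mOsm/kg

295.4 mOsm/kg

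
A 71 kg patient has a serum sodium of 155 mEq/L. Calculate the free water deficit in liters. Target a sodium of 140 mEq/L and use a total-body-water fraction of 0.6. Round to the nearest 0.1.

4.6 L

TBW = 0.6 · 71 = 42.6 L
Free water deficit = TBW · (Na/140 − 1)
= 42.6 · (155/140 − 1)
= 42.6 · 0.1071
= 4.56 L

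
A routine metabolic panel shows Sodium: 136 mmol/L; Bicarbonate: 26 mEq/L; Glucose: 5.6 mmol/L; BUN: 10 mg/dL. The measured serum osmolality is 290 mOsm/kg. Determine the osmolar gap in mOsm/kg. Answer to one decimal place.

8.8 mOsm/kg

Calculated osmolality = 2·Na + glucose + BUN/2.8
= 2·136 + 5.6 + 10/2.8
= 272 + 5.60 + 3.57
= 281.17 mOsm/kg ≈ 281.2 mOsm/kg
Osmolar gap = measured − calculated = 290 − 281.2 = 8.8 mOsm/kg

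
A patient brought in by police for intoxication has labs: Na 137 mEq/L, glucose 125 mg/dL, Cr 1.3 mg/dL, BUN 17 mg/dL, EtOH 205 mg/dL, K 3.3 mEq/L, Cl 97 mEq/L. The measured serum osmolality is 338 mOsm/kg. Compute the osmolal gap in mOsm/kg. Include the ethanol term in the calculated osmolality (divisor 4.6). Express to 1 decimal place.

6.4 mOsm/kg

Calculated osmolality = 2·Na + glucose/18 + BUN/2.8 + ethanol/4.6
= 2·137 + 125/18 + 17/2.8 + 205/4.6
= 274 + 6.94 + 6.07 + 44.57
= 331.58 mOsm/kg ≈ 331.6 mOsm/kg
Osmolar gap = measured − calculated = 338 − 331.6 = 6.4 mOsm/kg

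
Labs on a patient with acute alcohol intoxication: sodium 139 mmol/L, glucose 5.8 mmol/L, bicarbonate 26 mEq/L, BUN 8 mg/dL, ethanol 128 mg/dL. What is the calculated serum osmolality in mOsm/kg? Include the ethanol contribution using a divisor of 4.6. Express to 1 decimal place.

Calculated osmolality = 2·Na + glucose + BUN/2.8 + ethanol/4.6
= 2·139 + 5.8 + 8/2.8 + 128/4.6
= 278 + 5.80 + 2.86 + 27.83
= 314.49 mOsm/kg

314.5 mOsm/kg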